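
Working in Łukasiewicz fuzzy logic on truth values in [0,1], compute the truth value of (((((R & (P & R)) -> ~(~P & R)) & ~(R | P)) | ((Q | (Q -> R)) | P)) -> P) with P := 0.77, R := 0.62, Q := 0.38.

(P & R) = min(0.77, 0.62) = 0.62
(R & (P & R)) = min(0.62, 0.62) = 0.62
~P: Łukasiewicz ¬ gives 1 − 0.77 = 0.23
(~P & R) = min(0.23, 0.62) = 0.23
~(~P & R): Łukasiewicz ¬ gives 1 − 0.23 = 0.77
((R & (P & R)) -> ~(~P & R)): min(1, 1 − 0.62 + 0.77) = 1
(R | P) = max(0.62, 0.77) = 0.77
~(R | P): Łukasiewicz ¬ gives 1 − 0.77 = 0.23
(((R & (P & R)) -> ~(~P & R)) & ~(R | P)) = min(1, 0.23) = 0.23
(Q -> R): min(1, 1 − 0.38 + 0.62) = 1
(Q | (Q -> R)) = max(0.38, 1) = 1
((Q | (Q -> R)) | P) = max(1, 0.77) = 1
((((R & (P & R)) -> ~(~P & R)) & ~(R | P)) | ((Q | (Q -> R)) | P)) = max(0.23, 1) = 1
(((((R & (P & R)) -> ~(~P & R)) & ~(R | P)) | ((Q | (Q -> R)) | P)) -> P): min(1, 1 − 1 + 0.77) = 0.77

0.77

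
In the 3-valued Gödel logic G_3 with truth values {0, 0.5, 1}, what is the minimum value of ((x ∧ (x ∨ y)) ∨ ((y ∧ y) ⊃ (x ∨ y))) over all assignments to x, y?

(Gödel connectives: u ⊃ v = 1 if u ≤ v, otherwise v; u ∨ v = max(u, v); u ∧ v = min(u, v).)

1.00

Every assignment gives 1. For instance at x = 0, y = 0:
  (x ∨ y) = max(0, 0) = 0
  (x ∧ (x ∨ y)) = min(0, 0) = 0
  (y ∧ y) = min(0, 0) = 0
  (x ∨ y) = max(0, 0) = 0
  ((y ∧ y) ⊃ (x ∨ y)): 0 ≤ 0, so result = 1
  ((x ∧ (x ∨ y)) ∨ ((y ∧ y) ⊃ (x ∨ y))) = max(0, 1) = 1
All 9 assignments give value 1 — the formula is a G_3-tautology.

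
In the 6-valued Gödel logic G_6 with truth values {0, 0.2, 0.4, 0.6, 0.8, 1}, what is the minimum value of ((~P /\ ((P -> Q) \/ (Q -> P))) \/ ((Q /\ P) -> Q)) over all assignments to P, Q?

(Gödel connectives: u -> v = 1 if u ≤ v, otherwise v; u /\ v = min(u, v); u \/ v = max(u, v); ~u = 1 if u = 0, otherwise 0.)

Every assignment gives 1. For instance at P = 0, Q = 0:
  ~P: Gödel ¬ of 0 = 1 (operand is 0)
  (P -> Q): 0 ≤ 0, so result = 1
  (Q -> P): 0 ≤ 0, so result = 1
  ((P -> Q) \/ (Q -> P)) = max(1, 1) = 1
  (~P /\ ((P -> Q) \/ (Q -> P))) = min(1, 1) = 1
  (Q /\ P) = min(0, 0) = 0
  ((Q /\ P) -> Q): 0 ≤ 0, so result = 1
  ((~P /\ ((P -> Q) \/ (Q -> P))) \/ ((Q /\ P) -> Q)) = max(1, 1) = 1
All 36 assignments give value 1 — the formula is a G_6-tautology.

1.00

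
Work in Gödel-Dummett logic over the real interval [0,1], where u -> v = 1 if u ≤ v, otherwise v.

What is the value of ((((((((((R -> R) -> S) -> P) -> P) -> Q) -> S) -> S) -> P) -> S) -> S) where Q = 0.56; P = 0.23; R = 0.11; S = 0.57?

0.57

(R -> R): 0.11 ≤ 0.11, so result = 1
((R -> R) -> S): 1 > 0.57, so result = 0.57
(((R -> R) -> S) -> P): 0.57 > 0.23, so result = 0.23
((((R -> R) -> S) -> P) -> P): 0.23 ≤ 0.23, so result = 1
(((((R -> R) -> S) -> P) -> P) -> Q): 1 > 0.56, so result = 0.56
((((((R -> R) -> S) -> P) -> P) -> Q) -> S): 0.56 ≤ 0.57, so result = 1
(((((((R -> R) -> S) -> P) -> P) -> Q) -> S) -> S): 1 > 0.57, so result = 0.57
((((((((R -> R) -> S) -> P) -> P) -> Q) -> S) -> S) -> P): 0.57 > 0.23, so result = 0.23
(((((((((R -> R) -> S) -> P) -> P) -> Q) -> S) -> S) -> P) -> S): 0.23 ≤ 0.57, so result = 1
((((((((((R -> R) -> S) -> P) -> P) -> Q) -> S) -> S) -> P) -> S) -> S): 1 > 0.57, so result = 0.57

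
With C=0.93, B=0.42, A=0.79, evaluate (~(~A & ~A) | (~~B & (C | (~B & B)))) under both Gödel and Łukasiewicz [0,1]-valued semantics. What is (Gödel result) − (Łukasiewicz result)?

0.21

Gödel evaluation:
  ~A: Gödel ¬ of 0.79 = 0 (operand ≠ 0)
  ~A: Gödel ¬ of 0.79 = 0 (operand ≠ 0)
  (~A & ~A) = min(0, 0) = 0
  ~(~A & ~A): Gödel ¬ of 0 = 1 (operand is 0)
  ~B: Gödel ¬ of 0.42 = 0 (operand ≠ 0)
  ~~B: Gödel ¬ of 0 = 1 (operand is 0)
  ~B: Gödel ¬ of 0.42 = 0 (operand ≠ 0)
  (~B & B) = min(0, 0.42) = 0
  (C | (~B & B)) = max(0.93, 0) = 0.93
  (~~B & (C | (~B & B))) = min(1, 0.93) = 0.93
  (~(~A & ~A) | (~~B & (C | (~B & B)))) = max(1, 0.93) = 1
  Gödel value = 1
Łukasiewicz evaluation:
  ~A: Łukasiewicz ¬ gives 1 − 0.79 = 0.21
  ~A: Łukasiewicz ¬ gives 1 − 0.79 = 0.21
  (~A & ~A) = min(0.21, 0.21) = 0.21
  ~(~A & ~A): Łukasiewicz ¬ gives 1 − 0.21 = 0.79
  ~B: Łukasiewicz ¬ gives 1 − 0.42 = 0.58
  ~~B: Łukasiewicz ¬ gives 1 − 0.58 = 0.42
  ~B: Łukasiewicz ¬ gives 1 − 0.42 = 0.58
  (~B & B) = min(0.58, 0.42) = 0.42
  (C | (~B & B)) = max(0.93, 0.42) = 0.93
  (~~B & (C | (~B & B))) = min(0.42, 0.93) = 0.42
  (~(~A & ~A) | (~~B & (C | (~B & B)))) = max(0.79, 0.42) = 0.79
  Łukasiewicz value = 0.79
Difference: 1 − 0.79 = 0.21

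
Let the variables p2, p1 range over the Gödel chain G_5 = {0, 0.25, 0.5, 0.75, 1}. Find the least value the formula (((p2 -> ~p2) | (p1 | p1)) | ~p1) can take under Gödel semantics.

The minimum is attained at p2 = 0.25, p1 = 0.25:
  ~p2: Gödel ¬ of 0.25 = 0 (operand ≠ 0)
  (p2 -> ~p2): 0.25 > 0, so result = 0
  (p1 | p1) = max(0.25, 0.25) = 0.25
  ((p2 -> ~p2) | (p1 | p1)) = max(0, 0.25) = 0.25
  ~p1: Gödel ¬ of 0.25 = 0 (operand ≠ 0)
  (((p2 -> ~p2) | (p1 | p1)) | ~p1) = max(0.25, 0) = 0.25
Checking all 25 assignments confirms none give a value below 0.25.

0.25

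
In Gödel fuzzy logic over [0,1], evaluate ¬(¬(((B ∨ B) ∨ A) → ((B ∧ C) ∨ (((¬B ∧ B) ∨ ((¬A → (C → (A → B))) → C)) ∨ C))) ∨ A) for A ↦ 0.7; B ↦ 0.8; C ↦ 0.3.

0.00

(B ∨ B) = max(0.8, 0.8) = 0.8
((B ∨ B) ∨ A) = max(0.8, 0.7) = 0.8
(B ∧ C) = min(0.8, 0.3) = 0.3
¬B: Gödel ¬ of 0.8 = 0 (operand ≠ 0)
(¬B ∧ B) = min(0, 0.8) = 0
¬A: Gödel ¬ of 0.7 = 0 (operand ≠ 0)
(A → B): 0.7 ≤ 0.8, so result = 1
(C → (A → B)): 0.3 ≤ 1, so result = 1
(¬A → (C → (A → B))): 0 ≤ 1, so result = 1
((¬A → (C → (A → B))) → C): 1 > 0.3, so result = 0.3
((¬B ∧ B) ∨ ((¬A → (C → (A → B))) → C)) = max(0, 0.3) = 0.3
(((¬B ∧ B) ∨ ((¬A → (C → (A → B))) → C)) ∨ C) = max(0.3, 0.3) = 0.3
((B ∧ C) ∨ (((¬B ∧ B) ∨ ((¬A → (C → (A → B))) → C)) ∨ C)) = max(0.3, 0.3) = 0.3
(((B ∨ B) ∨ A) → ((B ∧ C) ∨ (((¬B ∧ B) ∨ ((¬A → (C → (A → B))) → C)) ∨ C))): 0.8 > 0.3, so result = 0.3
¬(((B ∨ B) ∨ A) → ((B ∧ C) ∨ (((¬B ∧ B) ∨ ((¬A → (C → (A → B))) → C)) ∨ C))): Gödel ¬ of 0.3 = 0 (operand ≠ 0)
(¬(((B ∨ B) ∨ A) → ((B ∧ C) ∨ (((¬B ∧ B) ∨ ((¬A → (C → (A → B))) → C)) ∨ C))) ∨ A) = max(0, 0.7) = 0.7
¬(¬(((B ∨ B) ∨ A) → ((B ∧ C) ∨ (((¬B ∧ B) ∨ ((¬A → (C → (A → B))) → C)) ∨ C))) ∨ A): Gödel ¬ of 0.7 = 0 (operand ≠ 0)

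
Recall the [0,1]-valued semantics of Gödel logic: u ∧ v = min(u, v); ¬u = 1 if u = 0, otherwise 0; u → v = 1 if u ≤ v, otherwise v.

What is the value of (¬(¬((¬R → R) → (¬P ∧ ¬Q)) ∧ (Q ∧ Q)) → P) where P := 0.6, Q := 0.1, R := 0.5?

¬R: Gödel ¬ of 0.5 = 0 (operand ≠ 0)
(¬R → R): 0 ≤ 0.5, so result = 1
¬P: Gödel ¬ of 0.6 = 0 (operand ≠ 0)
¬Q: Gödel ¬ of 0.1 = 0 (operand ≠ 0)
(¬P ∧ ¬Q) = min(0, 0) = 0
((¬R → R) → (¬P ∧ ¬Q)): 1 > 0, so result = 0
¬((¬R → R) → (¬P ∧ ¬Q)): Gödel ¬ of 0 = 1 (operand is 0)
(Q ∧ Q) = min(0.1, 0.1) = 0.1
(¬((¬R → R) → (¬P ∧ ¬Q)) ∧ (Q ∧ Q)) = min(1, 0.1) = 0.1
¬(¬((¬R → R) → (¬P ∧ ¬Q)) ∧ (Q ∧ Q)): Gödel ¬ of 0.1 = 0 (operand ≠ 0)
(¬(¬((¬R → R) → (¬P ∧ ¬Q)) ∧ (Q ∧ Q)) → P): 0 ≤ 0.6, so result = 1

1.00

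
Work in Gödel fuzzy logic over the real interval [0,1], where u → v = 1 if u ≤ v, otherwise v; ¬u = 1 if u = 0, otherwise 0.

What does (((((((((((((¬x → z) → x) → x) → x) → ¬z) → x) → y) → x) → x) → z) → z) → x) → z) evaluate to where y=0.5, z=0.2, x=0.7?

¬x: Gödel ¬ of 0.7 = 0 (operand ≠ 0)
(¬x → z): 0 ≤ 0.2, so result = 1
((¬x → z) → x): 1 > 0.7, so result = 0.7
(((¬x → z) → x) → x): 0.7 ≤ 0.7, so result = 1
((((¬x → z) → x) → x) → x): 1 > 0.7, so result = 0.7
¬z: Gödel ¬ of 0.2 = 0 (operand ≠ 0)
(((((¬x → z) → x) → x) → x) → ¬z): 0.7 > 0, so result = 0
((((((¬x → z) → x) → x) → x) → ¬z) → x): 0 ≤ 0.7, so result = 1
(((((((¬x → z) → x) → x) → x) → ¬z) → x) → y): 1 > 0.5, so result = 0.5
((((((((¬x → z) → x) → x) → x) → ¬z) → x) → y) → x): 0.5 ≤ 0.7, so result = 1
(((((((((¬x → z) → x) → x) → x) → ¬z) → x) → y) → x) → x): 1 > 0.7, so result = 0.7
((((((((((¬x → z) → x) → x) → x) → ¬z) → x) → y) → x) → x) → z): 0.7 > 0.2, so result = 0.2
(((((((((((¬x → z) → x) → x) → x) → ¬z) → x) → y) → x) → x) → z) → z): 0.2 ≤ 0.2, so result = 1
((((((((((((¬x → z) → x) → x) → x) → ¬z) → x) → y) → x) → x) → z) → z) → x): 1 > 0.7, so result = 0.7
(((((((((((((¬x → z) → x) → x) → x) → ¬z) → x) → y) → x) → x) → z) → z) → x) → z): 0.7 > 0.2, so result = 0.2

0.20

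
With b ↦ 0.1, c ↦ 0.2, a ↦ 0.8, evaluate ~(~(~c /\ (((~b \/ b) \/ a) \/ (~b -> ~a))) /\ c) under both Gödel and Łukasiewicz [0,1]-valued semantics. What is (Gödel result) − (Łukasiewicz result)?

Gödel evaluation:
  ~c: Gödel ¬ of 0.2 = 0 (operand ≠ 0)
  ~b: Gödel ¬ of 0.1 = 0 (operand ≠ 0)
  (~b \/ b) = max(0, 0.1) = 0.1
  ((~b \/ b) \/ a) = max(0.1, 0.8) = 0.8
  ~b: Gödel ¬ of 0.1 = 0 (operand ≠ 0)
  ~a: Gödel ¬ of 0.8 = 0 (operand ≠ 0)
  (~b -> ~a): 0 ≤ 0, so result = 1
  (((~b \/ b) \/ a) \/ (~b -> ~a)) = max(0.8, 1) = 1
  (~c /\ (((~b \/ b) \/ a) \/ (~b -> ~a))) = min(0, 1) = 0
  ~(~c /\ (((~b \/ b) \/ a) \/ (~b -> ~a))): Gödel ¬ of 0 = 1 (operand is 0)
  (~(~c /\ (((~b \/ b) \/ a) \/ (~b -> ~a))) /\ c) = min(1, 0.2) = 0.2
  ~(~(~c /\ (((~b \/ b) \/ a) \/ (~b -> ~a))) /\ c): Gödel ¬ of 0.2 = 0 (operand ≠ 0)
  Gödel value = 0
Łukasiewicz evaluation:
  ~c: Łukasiewicz ¬ gives 1 − 0.2 = 0.8
  ~b: Łukasiewicz ¬ gives 1 − 0.1 = 0.9
  (~b \/ b) = max(0.9, 0.1) = 0.9
  ((~b \/ b) \/ a) = max(0.9, 0.8) = 0.9
  ~b: Łukasiewicz ¬ gives 1 − 0.1 = 0.9
  ~a: Łukasiewicz ¬ gives 1 − 0.8 = 0.2
  (~b -> ~a): min(1, 1 − 0.9 + 0.2) = 0.3
  (((~b \/ b) \/ a) \/ (~b -> ~a)) = max(0.9, 0.3) = 0.9
  (~c /\ (((~b \/ b) \/ a) \/ (~b -> ~a))) = min(0.8, 0.9) = 0.8
  ~(~c /\ (((~b \/ b) \/ a) \/ (~b -> ~a))): Łukasiewicz ¬ gives 1 − 0.8 = 0.2
  (~(~c /\ (((~b \/ b) \/ a) \/ (~b -> ~a))) /\ c) = min(0.2, 0.2) = 0.2
  ~(~(~c /\ (((~b \/ b) \/ a) \/ (~b -> ~a))) /\ c): Łukasiewicz ¬ gives 1 − 0.2 = 0.8
  Łukasiewicz value = 0.8
Difference: 0 − 0.8 = -0.80

-0.80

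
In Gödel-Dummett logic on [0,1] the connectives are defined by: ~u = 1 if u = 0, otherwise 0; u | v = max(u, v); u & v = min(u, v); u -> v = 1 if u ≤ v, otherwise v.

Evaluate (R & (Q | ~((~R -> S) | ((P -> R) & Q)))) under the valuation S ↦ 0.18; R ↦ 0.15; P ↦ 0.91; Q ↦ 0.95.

~R: Gödel ¬ of 0.15 = 0 (operand ≠ 0)
(~R -> S): 0 ≤ 0.18, so result = 1
(P -> R): 0.91 > 0.15, so result = 0.15
((P -> R) & Q) = min(0.15, 0.95) = 0.15
((~R -> S) | ((P -> R) & Q)) = max(1, 0.15) = 1
~((~R -> S) | ((P -> R) & Q)): Gödel ¬ of 1 = 0 (operand ≠ 0)
(Q | ~((~R -> S) | ((P -> R) & Q))) = max(0.95, 0) = 0.95
(R & (Q | ~((~R -> S) | ((P -> R) & Q)))) = min(0.15, 0.95) = 0.15

0.15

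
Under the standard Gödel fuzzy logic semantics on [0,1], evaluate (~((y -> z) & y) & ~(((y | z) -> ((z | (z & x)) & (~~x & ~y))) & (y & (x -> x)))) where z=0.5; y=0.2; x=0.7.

0.00

(y -> z): 0.2 ≤ 0.5, so result = 1
((y -> z) & y) = min(1, 0.2) = 0.2
~((y -> z) & y): Gödel ¬ of 0.2 = 0 (operand ≠ 0)
(y | z) = max(0.2, 0.5) = 0.5
(z & x) = min(0.5, 0.7) = 0.5
(z | (z & x)) = max(0.5, 0.5) = 0.5
~x: Gödel ¬ of 0.7 = 0 (operand ≠ 0)
~~x: Gödel ¬ of 0 = 1 (operand is 0)
~y: Gödel ¬ of 0.2 = 0 (operand ≠ 0)
(~~x & ~y) = min(1, 0) = 0
((z | (z & x)) & (~~x & ~y)) = min(0.5, 0) = 0
((y | z) -> ((z | (z & x)) & (~~x & ~y))): 0.5 > 0, so result = 0
(x -> x): 0.7 ≤ 0.7, so result = 1
(y & (x -> x)) = min(0.2, 1) = 0.2
(((y | z) -> ((z | (z & x)) & (~~x & ~y))) & (y & (x -> x))) = min(0, 0.2) = 0
~(((y | z) -> ((z | (z & x)) & (~~x & ~y))) & (y & (x -> x))): Gödel ¬ of 0 = 1 (operand is 0)
(~((y -> z) & y) & ~(((y | z) -> ((z | (z & x)) & (~~x & ~y))) & (y & (x -> x)))) = min(0, 1) = 0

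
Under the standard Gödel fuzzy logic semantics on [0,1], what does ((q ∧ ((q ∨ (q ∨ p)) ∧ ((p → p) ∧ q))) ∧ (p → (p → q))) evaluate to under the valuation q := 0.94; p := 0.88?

(q ∨ p) = max(0.94, 0.88) = 0.94
(q ∨ (q ∨ p)) = max(0.94, 0.94) = 0.94
(p → p): 0.88 ≤ 0.88, so result = 1
((p → p) ∧ q) = min(1, 0.94) = 0.94
((q ∨ (q ∨ p)) ∧ ((p → p) ∧ q)) = min(0.94, 0.94) = 0.94
(q ∧ ((q ∨ (q ∨ p)) ∧ ((p → p) ∧ q))) = min(0.94, 0.94) = 0.94
(p → q): 0.88 ≤ 0.94, so result = 1
(p → (p → q)): 0.88 ≤ 1, so result = 1
((q ∧ ((q ∨ (q ∨ p)) ∧ ((p → p) ∧ q))) ∧ (p → (p → q))) = min(0.94, 1) = 0.94

0.94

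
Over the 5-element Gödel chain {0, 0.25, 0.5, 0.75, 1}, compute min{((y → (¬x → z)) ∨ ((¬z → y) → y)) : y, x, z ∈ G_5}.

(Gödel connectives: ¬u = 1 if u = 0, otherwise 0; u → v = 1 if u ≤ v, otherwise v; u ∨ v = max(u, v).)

0.50

The minimum is attained at y = 0.5, x = 0, z = 0.25:
  ¬x: Gödel ¬ of 0 = 1 (operand is 0)
  (¬x → z): 1 > 0.25, so result = 0.25
  (y → (¬x → z)): 0.5 > 0.25, so result = 0.25
  ¬z: Gödel ¬ of 0.25 = 0 (operand ≠ 0)
  (¬z → y): 0 ≤ 0.5, so result = 1
  ((¬z → y) → y): 1 > 0.5, so result = 0.5
  ((y → (¬x → z)) ∨ ((¬z → y) → y)) = max(0.25, 0.5) = 0.5
Checking all 125 assignments confirms none give a value below 0.50.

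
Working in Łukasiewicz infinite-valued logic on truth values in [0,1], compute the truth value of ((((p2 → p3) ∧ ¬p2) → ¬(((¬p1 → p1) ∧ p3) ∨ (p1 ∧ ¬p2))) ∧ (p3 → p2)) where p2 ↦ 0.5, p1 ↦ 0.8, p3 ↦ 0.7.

0.80

(p2 → p3): min(1, 1 − 0.5 + 0.7) = 1
¬p2: Łukasiewicz ¬ gives 1 − 0.5 = 0.5
((p2 → p3) ∧ ¬p2) = min(1, 0.5) = 0.5
¬p1: Łukasiewicz ¬ gives 1 − 0.8 = 0.2
(¬p1 → p1): min(1, 1 − 0.2 + 0.8) = 1
((¬p1 → p1) ∧ p3) = min(1, 0.7) = 0.7
¬p2: Łukasiewicz ¬ gives 1 − 0.5 = 0.5
(p1 ∧ ¬p2) = min(0.8, 0.5) = 0.5
(((¬p1 → p1) ∧ p3) ∨ (p1 ∧ ¬p2)) = max(0.7, 0.5) = 0.7
¬(((¬p1 → p1) ∧ p3) ∨ (p1 ∧ ¬p2)): Łukasiewicz ¬ gives 1 − 0.7 = 0.3
(((p2 → p3) ∧ ¬p2) → ¬(((¬p1 → p1) ∧ p3) ∨ (p1 ∧ ¬p2))): min(1, 1 − 0.5 + 0.3) = 0.8
(p3 → p2): min(1, 1 − 0.7 + 0.5) = 0.8
((((p2 → p3) ∧ ¬p2) → ¬(((¬p1 → p1) ∧ p3) ∨ (p1 ∧ ¬p2))) ∧ (p3 → p2)) = min(0.8, 0.8) = 0.8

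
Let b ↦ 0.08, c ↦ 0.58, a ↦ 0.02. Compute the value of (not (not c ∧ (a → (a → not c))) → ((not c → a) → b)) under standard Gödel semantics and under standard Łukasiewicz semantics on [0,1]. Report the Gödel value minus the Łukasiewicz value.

Gödel evaluation:
  not c: Gödel ¬ of 0.58 = 0 (operand ≠ 0)
  not c: Gödel ¬ of 0.58 = 0 (operand ≠ 0)
  (a → not c): 0.02 > 0, so result = 0
  (a → (a → not c)): 0.02 > 0, so result = 0
  (not c ∧ (a → (a → not c))) = min(0, 0) = 0
  not (not c ∧ (a → (a → not c))): Gödel ¬ of 0 = 1 (operand is 0)
  not c: Gödel ¬ of 0.58 = 0 (operand ≠ 0)
  (not c → a): 0 ≤ 0.02, so result = 1
  ((not c → a) → b): 1 > 0.08, so result = 0.08
  (not (not c ∧ (a → (a → not c))) → ((not c → a) → b)): 1 > 0.08, so result = 0.08
  Gödel value = 0.08
Łukasiewicz evaluation:
  not c: Łukasiewicz ¬ gives 1 − 0.58 = 0.42
  not c: Łukasiewicz ¬ gives 1 − 0.58 = 0.42
  (a → not c): min(1, 1 − 0.02 + 0.42) = 1
  (a → (a → not c)): min(1, 1 − 0.02 + 1) = 1
  (not c ∧ (a → (a → not c))) = min(0.42, 1) = 0.42
  not (not c ∧ (a → (a → not c))): Łukasiewicz ¬ gives 1 − 0.42 = 0.58
  not c: Łukasiewicz ¬ gives 1 − 0.58 = 0.42
  (not c → a): min(1, 1 − 0.42 + 0.02) = 0.6
  ((not c → a) → b): min(1, 1 − 0.6 + 0.08) = 0.48
  (not (not c ∧ (a → (a → not c))) → ((not c → a) → b)): min(1, 1 − 0.58 + 0.48) = 0.9
  Łukasiewicz value = 0.9
Difference: 0.08 − 0.9 = -0.82

-0.82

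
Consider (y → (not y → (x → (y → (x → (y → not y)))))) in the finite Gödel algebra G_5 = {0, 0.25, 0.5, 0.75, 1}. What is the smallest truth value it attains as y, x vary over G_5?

Every assignment gives 1. For instance at y = 0, x = 0:
  not y: Gödel ¬ of 0 = 1 (operand is 0)
  not y: Gödel ¬ of 0 = 1 (operand is 0)
  (y → not y): 0 ≤ 1, so result = 1
  (x → (y → not y)): 0 ≤ 1, so result = 1
  (y → (x → (y → not y))): 0 ≤ 1, so result = 1
  (x → (y → (x → (y → not y)))): 0 ≤ 1, so result = 1
  (not y → (x → (y → (x → (y → not y))))): 1 ≤ 1, so result = 1
  (y → (not y → (x → (y → (x → (y → not y)))))): 0 ≤ 1, so result = 1
All 25 assignments give value 1 — the formula is a G_5-tautology.

1.00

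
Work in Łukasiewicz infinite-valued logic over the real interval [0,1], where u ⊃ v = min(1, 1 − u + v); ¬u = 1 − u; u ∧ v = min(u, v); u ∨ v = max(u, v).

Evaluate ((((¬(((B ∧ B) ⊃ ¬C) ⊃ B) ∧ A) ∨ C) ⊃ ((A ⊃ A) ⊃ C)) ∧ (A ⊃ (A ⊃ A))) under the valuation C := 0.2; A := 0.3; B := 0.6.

0.90

(B ∧ B) = min(0.6, 0.6) = 0.6
¬C: Łukasiewicz ¬ gives 1 − 0.2 = 0.8
((B ∧ B) ⊃ ¬C): min(1, 1 − 0.6 + 0.8) = 1
(((B ∧ B) ⊃ ¬C) ⊃ B): min(1, 1 − 1 + 0.6) = 0.6
¬(((B ∧ B) ⊃ ¬C) ⊃ B): Łukasiewicz ¬ gives 1 − 0.6 = 0.4
(¬(((B ∧ B) ⊃ ¬C) ⊃ B) ∧ A) = min(0.4, 0.3) = 0.3
((¬(((B ∧ B) ⊃ ¬C) ⊃ B) ∧ A) ∨ C) = max(0.3, 0.2) = 0.3
(A ⊃ A): min(1, 1 − 0.3 + 0.3) = 1
((A ⊃ A) ⊃ C): min(1, 1 − 1 + 0.2) = 0.2
(((¬(((B ∧ B) ⊃ ¬C) ⊃ B) ∧ A) ∨ C) ⊃ ((A ⊃ A) ⊃ C)): min(1, 1 − 0.3 + 0.2) = 0.9
(A ⊃ A): min(1, 1 − 0.3 + 0.3) = 1
(A ⊃ (A ⊃ A)): min(1, 1 − 0.3 + 1) = 1
((((¬(((B ∧ B) ⊃ ¬C) ⊃ B) ∧ A) ∨ C) ⊃ ((A ⊃ A) ⊃ C)) ∧ (A ⊃ (A ⊃ A))) = min(0.9, 1) = 0.9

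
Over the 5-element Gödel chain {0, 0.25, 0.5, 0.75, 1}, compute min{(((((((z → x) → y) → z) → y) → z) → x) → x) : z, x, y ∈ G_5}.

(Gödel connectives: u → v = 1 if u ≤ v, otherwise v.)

0.00

The minimum is attained at z = 0, x = 0, y = 0.25:
  (z → x): 0 ≤ 0, so result = 1
  ((z → x) → y): 1 > 0.25, so result = 0.25
  (((z → x) → y) → z): 0.25 > 0, so result = 0
  ((((z → x) → y) → z) → y): 0 ≤ 0.25, so result = 1
  (((((z → x) → y) → z) → y) → z): 1 > 0, so result = 0
  ((((((z → x) → y) → z) → y) → z) → x): 0 ≤ 0, so result = 1
  (((((((z → x) → y) → z) → y) → z) → x) → x): 1 > 0, so result = 0
Checking all 125 assignments confirms none give a value below 0.00.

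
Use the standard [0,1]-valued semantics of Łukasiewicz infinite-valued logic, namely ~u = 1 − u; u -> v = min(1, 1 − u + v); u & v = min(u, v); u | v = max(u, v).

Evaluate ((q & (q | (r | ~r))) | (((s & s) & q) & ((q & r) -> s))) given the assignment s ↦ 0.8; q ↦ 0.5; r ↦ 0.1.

~r: Łukasiewicz ¬ gives 1 − 0.1 = 0.9
(r | ~r) = max(0.1, 0.9) = 0.9
(q | (r | ~r)) = max(0.5, 0.9) = 0.9
(q & (q | (r | ~r))) = min(0.5, 0.9) = 0.5
(s & s) = min(0.8, 0.8) = 0.8
((s & s) & q) = min(0.8, 0.5) = 0.5
(q & r) = min(0.5, 0.1) = 0.1
((q & r) -> s): min(1, 1 − 0.1 + 0.8) = 1
(((s & s) & q) & ((q & r) -> s)) = min(0.5, 1) = 0.5
((q & (q | (r | ~r))) | (((s & s) & q) & ((q & r) -> s))) = max(0.5, 0.5) = 0.5

0.50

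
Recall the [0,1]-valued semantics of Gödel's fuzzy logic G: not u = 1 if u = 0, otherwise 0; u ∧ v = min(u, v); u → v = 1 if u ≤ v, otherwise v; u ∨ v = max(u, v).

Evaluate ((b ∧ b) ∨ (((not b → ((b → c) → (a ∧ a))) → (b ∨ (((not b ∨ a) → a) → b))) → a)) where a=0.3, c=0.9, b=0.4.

0.40

(b ∧ b) = min(0.4, 0.4) = 0.4
not b: Gödel ¬ of 0.4 = 0 (operand ≠ 0)
(b → c): 0.4 ≤ 0.9, so result = 1
(a ∧ a) = min(0.3, 0.3) = 0.3
((b → c) → (a ∧ a)): 1 > 0.3, so result = 0.3
(not b → ((b → c) → (a ∧ a))): 0 ≤ 0.3, so result = 1
not b: Gödel ¬ of 0.4 = 0 (operand ≠ 0)
(not b ∨ a) = max(0, 0.3) = 0.3
((not b ∨ a) → a): 0.3 ≤ 0.3, so result = 1
(((not b ∨ a) → a) → b): 1 > 0.4, so result = 0.4
(b ∨ (((not b ∨ a) → a) → b)) = max(0.4, 0.4) = 0.4
((not b → ((b → c) → (a ∧ a))) → (b ∨ (((not b ∨ a) → a) → b))): 1 > 0.4, so result = 0.4
(((not b → ((b → c) → (a ∧ a))) → (b ∨ (((not b ∨ a) → a) → b))) → a): 0.4 > 0.3, so result = 0.3
((b ∧ b) ∨ (((not b → ((b → c) → (a ∧ a))) → (b ∨ (((not b ∨ a) → a) → b))) → a)) = max(0.4, 0.3) = 0.4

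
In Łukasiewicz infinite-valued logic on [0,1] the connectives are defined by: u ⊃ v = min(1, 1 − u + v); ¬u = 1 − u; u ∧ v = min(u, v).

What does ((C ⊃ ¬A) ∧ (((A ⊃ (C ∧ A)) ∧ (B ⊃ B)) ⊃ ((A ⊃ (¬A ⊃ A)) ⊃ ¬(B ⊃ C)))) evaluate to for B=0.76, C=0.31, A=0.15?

¬A: Łukasiewicz ¬ gives 1 − 0.15 = 0.85
(C ⊃ ¬A): min(1, 1 − 0.31 + 0.85) = 1
(C ∧ A) = min(0.31, 0.15) = 0.15
(A ⊃ (C ∧ A)): min(1, 1 − 0.15 + 0.15) = 1
(B ⊃ B): min(1, 1 − 0.76 + 0.76) = 1
((A ⊃ (C ∧ A)) ∧ (B ⊃ B)) = min(1, 1) = 1
¬A: Łukasiewicz ¬ gives 1 − 0.15 = 0.85
(¬A ⊃ A): min(1, 1 − 0.85 + 0.15) = 0.3
(A ⊃ (¬A ⊃ A)): min(1, 1 − 0.15 + 0.3) = 1
(B ⊃ C): min(1, 1 − 0.76 + 0.31) = 0.55
¬(B ⊃ C): Łukasiewicz ¬ gives 1 − 0.55 = 0.45
((A ⊃ (¬A ⊃ A)) ⊃ ¬(B ⊃ C)): min(1, 1 − 1 + 0.45) = 0.45
(((A ⊃ (C ∧ A)) ∧ (B ⊃ B)) ⊃ ((A ⊃ (¬A ⊃ A)) ⊃ ¬(B ⊃ C))): min(1, 1 − 1 + 0.45) = 0.45
((C ⊃ ¬A) ∧ (((A ⊃ (C ∧ A)) ∧ (B ⊃ B)) ⊃ ((A ⊃ (¬A ⊃ A)) ⊃ ¬(B ⊃ C)))) = min(1, 0.45) = 0.45

0.45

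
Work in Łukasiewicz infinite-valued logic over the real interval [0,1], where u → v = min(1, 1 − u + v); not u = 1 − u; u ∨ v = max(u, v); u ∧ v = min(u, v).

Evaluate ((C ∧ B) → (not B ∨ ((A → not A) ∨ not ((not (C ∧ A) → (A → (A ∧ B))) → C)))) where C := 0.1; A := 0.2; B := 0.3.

(C ∧ B) = min(0.1, 0.3) = 0.1
not B: Łukasiewicz ¬ gives 1 − 0.3 = 0.7
not A: Łukasiewicz ¬ gives 1 − 0.2 = 0.8
(A → not A): min(1, 1 − 0.2 + 0.8) = 1
(C ∧ A) = min(0.1, 0.2) = 0.1
not (C ∧ A): Łukasiewicz ¬ gives 1 − 0.1 = 0.9
(A ∧ B) = min(0.2, 0.3) = 0.2
(A → (A ∧ B)): min(1, 1 − 0.2 + 0.2) = 1
(not (C ∧ A) → (A → (A ∧ B))): min(1, 1 − 0.9 + 1) = 1
((not (C ∧ A) → (A → (A ∧ B))) → C): min(1, 1 − 1 + 0.1) = 0.1
not ((not (C ∧ A) → (A → (A ∧ B))) → C): Łukasiewicz ¬ gives 1 − 0.1 = 0.9
((A → not A) ∨ not ((not (C ∧ A) → (A → (A ∧ B))) → C)) = max(1, 0.9) = 1
(not B ∨ ((A → not A) ∨ not ((not (C ∧ A) → (A → (A ∧ B))) → C))) = max(0.7, 1) = 1
((C ∧ B) → (not B ∨ ((A → not A) ∨ not ((not (C ∧ A) → (A → (A ∧ B))) → C)))): min(1, 1 − 0.1 + 1) = 1

1.00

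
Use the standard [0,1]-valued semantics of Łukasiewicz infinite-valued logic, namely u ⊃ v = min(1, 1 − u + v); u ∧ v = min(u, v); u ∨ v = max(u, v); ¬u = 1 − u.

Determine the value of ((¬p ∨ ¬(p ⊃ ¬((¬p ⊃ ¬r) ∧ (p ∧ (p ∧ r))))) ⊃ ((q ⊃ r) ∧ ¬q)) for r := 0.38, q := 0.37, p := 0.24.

0.87

¬p: Łukasiewicz ¬ gives 1 − 0.24 = 0.76
¬p: Łukasiewicz ¬ gives 1 − 0.24 = 0.76
¬r: Łukasiewicz ¬ gives 1 − 0.38 = 0.62
(¬p ⊃ ¬r): min(1, 1 − 0.76 + 0.62) = 0.86
(p ∧ r) = min(0.24, 0.38) = 0.24
(p ∧ (p ∧ r)) = min(0.24, 0.24) = 0.24
((¬p ⊃ ¬r) ∧ (p ∧ (p ∧ r))) = min(0.86, 0.24) = 0.24
¬((¬p ⊃ ¬r) ∧ (p ∧ (p ∧ r))): Łukasiewicz ¬ gives 1 − 0.24 = 0.76
(p ⊃ ¬((¬p ⊃ ¬r) ∧ (p ∧ (p ∧ r)))): min(1, 1 − 0.24 + 0.76) = 1
¬(p ⊃ ¬((¬p ⊃ ¬r) ∧ (p ∧ (p ∧ r)))): Łukasiewicz ¬ gives 1 − 1 = 0
(¬p ∨ ¬(p ⊃ ¬((¬p ⊃ ¬r) ∧ (p ∧ (p ∧ r))))) = max(0.76, 0) = 0.76
(q ⊃ r): min(1, 1 − 0.37 + 0.38) = 1
¬q: Łukasiewicz ¬ gives 1 − 0.37 = 0.63
((q ⊃ r) ∧ ¬q) = min(1, 0.63) = 0.63
((¬p ∨ ¬(p ⊃ ¬((¬p ⊃ ¬r) ∧ (p ∧ (p ∧ r))))) ⊃ ((q ⊃ r) ∧ ¬q)): min(1, 1 − 0.76 + 0.63) = 0.87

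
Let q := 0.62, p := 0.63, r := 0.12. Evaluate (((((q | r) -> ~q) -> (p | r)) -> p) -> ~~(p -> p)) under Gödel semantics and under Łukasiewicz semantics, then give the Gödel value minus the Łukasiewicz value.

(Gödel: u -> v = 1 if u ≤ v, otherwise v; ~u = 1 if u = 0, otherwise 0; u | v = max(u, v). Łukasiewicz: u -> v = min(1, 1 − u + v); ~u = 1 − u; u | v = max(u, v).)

0.00

Gödel evaluation:
  (q | r) = max(0.62, 0.12) = 0.62
  ~q: Gödel ¬ of 0.62 = 0 (operand ≠ 0)
  ((q | r) -> ~q): 0.62 > 0, so result = 0
  (p | r) = max(0.63, 0.12) = 0.63
  (((q | r) -> ~q) -> (p | r)): 0 ≤ 0.63, so result = 1
  ((((q | r) -> ~q) -> (p | r)) -> p): 1 > 0.63, so result = 0.63
  (p -> p): 0.63 ≤ 0.63, so result = 1
  ~(p -> p): Gödel ¬ of 1 = 0 (operand ≠ 0)
  ~~(p -> p): Gödel ¬ of 0 = 1 (operand is 0)
  (((((q | r) -> ~q) -> (p | r)) -> p) -> ~~(p -> p)): 0.63 ≤ 1, so result = 1
  Gödel value = 1
Łukasiewicz evaluation:
  (q | r) = max(0.62, 0.12) = 0.62
  ~q: Łukasiewicz ¬ gives 1 − 0.62 = 0.38
  ((q | r) -> ~q): min(1, 1 − 0.62 + 0.38) = 0.76
  (p | r) = max(0.63, 0.12) = 0.63
  (((q | r) -> ~q) -> (p | r)): min(1, 1 − 0.76 + 0.63) = 0.87
  ((((q | r) -> ~q) -> (p | r)) -> p): min(1, 1 − 0.87 + 0.63) = 0.76
  (p -> p): min(1, 1 − 0.63 + 0.63) = 1
  ~(p -> p): Łukasiewicz ¬ gives 1 − 1 = 0
  ~~(p -> p): Łukasiewicz ¬ gives 1 − 0 = 1
  (((((q | r) -> ~q) -> (p | r)) -> p) -> ~~(p -> p)): min(1, 1 − 0.76 + 1) = 1
  Łukasiewicz value = 1
Difference: 1 − 1 = 0.00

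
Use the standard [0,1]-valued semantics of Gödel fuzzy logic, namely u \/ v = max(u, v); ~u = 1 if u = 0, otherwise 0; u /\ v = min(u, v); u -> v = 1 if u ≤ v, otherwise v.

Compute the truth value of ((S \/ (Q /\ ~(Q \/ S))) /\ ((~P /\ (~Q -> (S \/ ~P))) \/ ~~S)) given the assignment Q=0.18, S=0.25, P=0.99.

0.25

(Q \/ S) = max(0.18, 0.25) = 0.25
~(Q \/ S): Gödel ¬ of 0.25 = 0 (operand ≠ 0)
(Q /\ ~(Q \/ S)) = min(0.18, 0) = 0
(S \/ (Q /\ ~(Q \/ S))) = max(0.25, 0) = 0.25
~P: Gödel ¬ of 0.99 = 0 (operand ≠ 0)
~Q: Gödel ¬ of 0.18 = 0 (operand ≠ 0)
~P: Gödel ¬ of 0.99 = 0 (operand ≠ 0)
(S \/ ~P) = max(0.25, 0) = 0.25
(~Q -> (S \/ ~P)): 0 ≤ 0.25, so result = 1
(~P /\ (~Q -> (S \/ ~P))) = min(0, 1) = 0
~S: Gödel ¬ of 0.25 = 0 (operand ≠ 0)
~~S: Gödel ¬ of 0 = 1 (operand is 0)
((~P /\ (~Q -> (S \/ ~P))) \/ ~~S) = max(0, 1) = 1
((S \/ (Q /\ ~(Q \/ S))) /\ ((~P /\ (~Q -> (S \/ ~P))) \/ ~~S)) = min(0.25, 1) = 0.25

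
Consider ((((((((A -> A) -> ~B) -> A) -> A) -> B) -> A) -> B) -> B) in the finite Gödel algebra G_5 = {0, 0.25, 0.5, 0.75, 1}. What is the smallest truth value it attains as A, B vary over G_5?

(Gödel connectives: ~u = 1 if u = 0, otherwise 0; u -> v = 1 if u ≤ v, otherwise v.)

The minimum is attained at A = 0, B = 0.25:
  (A -> A): 0 ≤ 0, so result = 1
  ~B: Gödel ¬ of 0.25 = 0 (operand ≠ 0)
  ((A -> A) -> ~B): 1 > 0, so result = 0
  (((A -> A) -> ~B) -> A): 0 ≤ 0, so result = 1
  ((((A -> A) -> ~B) -> A) -> A): 1 > 0, so result = 0
  (((((A -> A) -> ~B) -> A) -> A) -> B): 0 ≤ 0.25, so result = 1
  ((((((A -> A) -> ~B) -> A) -> A) -> B) -> A): 1 > 0, so result = 0
  (((((((A -> A) -> ~B) -> A) -> A) -> B) -> A) -> B): 0 ≤ 0.25, so result = 1
  ((((((((A -> A) -> ~B) -> A) -> A) -> B) -> A) -> B) -> B): 1 > 0.25, so result = 0.25
Checking all 25 assignments confirms none give a value below 0.25.

0.25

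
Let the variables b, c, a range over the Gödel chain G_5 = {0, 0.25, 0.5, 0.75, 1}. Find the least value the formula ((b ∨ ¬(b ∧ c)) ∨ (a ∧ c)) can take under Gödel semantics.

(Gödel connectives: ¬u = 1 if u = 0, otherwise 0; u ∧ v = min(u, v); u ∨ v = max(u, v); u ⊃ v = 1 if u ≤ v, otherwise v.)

The minimum is attained at b = 0.25, c = 0.25, a = 0:
  (b ∧ c) = min(0.25, 0.25) = 0.25
  ¬(b ∧ c): Gödel ¬ of 0.25 = 0 (operand ≠ 0)
  (b ∨ ¬(b ∧ c)) = max(0.25, 0) = 0.25
  (a ∧ c) = min(0, 0.25) = 0
  ((b ∨ ¬(b ∧ c)) ∨ (a ∧ c)) = max(0.25, 0) = 0.25
Checking all 125 assignments confirms none give a value below 0.25.

0.25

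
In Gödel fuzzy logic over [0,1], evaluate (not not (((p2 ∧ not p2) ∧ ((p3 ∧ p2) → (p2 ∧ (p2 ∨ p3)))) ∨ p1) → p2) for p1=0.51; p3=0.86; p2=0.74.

0.74

not p2: Gödel ¬ of 0.74 = 0 (operand ≠ 0)
(p2 ∧ not p2) = min(0.74, 0) = 0
(p3 ∧ p2) = min(0.86, 0.74) = 0.74
(p2 ∨ p3) = max(0.74, 0.86) = 0.86
(p2 ∧ (p2 ∨ p3)) = min(0.74, 0.86) = 0.74
((p3 ∧ p2) → (p2 ∧ (p2 ∨ p3))): 0.74 ≤ 0.74, so result = 1
((p2 ∧ not p2) ∧ ((p3 ∧ p2) → (p2 ∧ (p2 ∨ p3)))) = min(0, 1) = 0
(((p2 ∧ not p2) ∧ ((p3 ∧ p2) → (p2 ∧ (p2 ∨ p3)))) ∨ p1) = max(0, 0.51) = 0.51
not (((p2 ∧ not p2) ∧ ((p3 ∧ p2) → (p2 ∧ (p2 ∨ p3)))) ∨ p1): Gödel ¬ of 0.51 = 0 (operand ≠ 0)
not not (((p2 ∧ not p2) ∧ ((p3 ∧ p2) → (p2 ∧ (p2 ∨ p3)))) ∨ p1): Gödel ¬ of 0 = 1 (operand is 0)
(not not (((p2 ∧ not p2) ∧ ((p3 ∧ p2) → (p2 ∧ (p2 ∨ p3)))) ∨ p1) → p2): 1 > 0.74, so result = 0.74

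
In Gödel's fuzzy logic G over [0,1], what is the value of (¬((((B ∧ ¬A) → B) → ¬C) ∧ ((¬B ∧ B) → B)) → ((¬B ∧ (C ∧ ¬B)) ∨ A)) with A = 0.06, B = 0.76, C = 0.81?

0.06

¬A: Gödel ¬ of 0.06 = 0 (operand ≠ 0)
(B ∧ ¬A) = min(0.76, 0) = 0
((B ∧ ¬A) → B): 0 ≤ 0.76, so result = 1
¬C: Gödel ¬ of 0.81 = 0 (operand ≠ 0)
(((B ∧ ¬A) → B) → ¬C): 1 > 0, so result = 0
¬B: Gödel ¬ of 0.76 = 0 (operand ≠ 0)
(¬B ∧ B) = min(0, 0.76) = 0
((¬B ∧ B) → B): 0 ≤ 0.76, so result = 1
((((B ∧ ¬A) → B) → ¬C) ∧ ((¬B ∧ B) → B)) = min(0, 1) = 0
¬((((B ∧ ¬A) → B) → ¬C) ∧ ((¬B ∧ B) → B)): Gödel ¬ of 0 = 1 (operand is 0)
¬B: Gödel ¬ of 0.76 = 0 (operand ≠ 0)
¬B: Gödel ¬ of 0.76 = 0 (operand ≠ 0)
(C ∧ ¬B) = min(0.81, 0) = 0
(¬B ∧ (C ∧ ¬B)) = min(0, 0) = 0
((¬B ∧ (C ∧ ¬B)) ∨ A) = max(0, 0.06) = 0.06
(¬((((B ∧ ¬A) → B) → ¬C) ∧ ((¬B ∧ B) → B)) → ((¬B ∧ (C ∧ ¬B)) ∨ A)): 1 > 0.06, so result = 0.06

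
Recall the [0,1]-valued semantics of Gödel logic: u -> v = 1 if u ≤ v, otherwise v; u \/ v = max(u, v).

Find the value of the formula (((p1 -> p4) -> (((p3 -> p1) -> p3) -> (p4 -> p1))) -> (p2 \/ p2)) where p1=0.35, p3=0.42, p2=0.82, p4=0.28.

(p1 -> p4): 0.35 > 0.28, so result = 0.28
(p3 -> p1): 0.42 > 0.35, so result = 0.35
((p3 -> p1) -> p3): 0.35 ≤ 0.42, so result = 1
(p4 -> p1): 0.28 ≤ 0.35, so result = 1
(((p3 -> p1) -> p3) -> (p4 -> p1)): 1 ≤ 1, so result = 1
((p1 -> p4) -> (((p3 -> p1) -> p3) -> (p4 -> p1))): 0.28 ≤ 1, so result = 1
(p2 \/ p2) = max(0.82, 0.82) = 0.82
(((p1 -> p4) -> (((p3 -> p1) -> p3) -> (p4 -> p1))) -> (p2 \/ p2)): 1 > 0.82, so result = 0.82

0.82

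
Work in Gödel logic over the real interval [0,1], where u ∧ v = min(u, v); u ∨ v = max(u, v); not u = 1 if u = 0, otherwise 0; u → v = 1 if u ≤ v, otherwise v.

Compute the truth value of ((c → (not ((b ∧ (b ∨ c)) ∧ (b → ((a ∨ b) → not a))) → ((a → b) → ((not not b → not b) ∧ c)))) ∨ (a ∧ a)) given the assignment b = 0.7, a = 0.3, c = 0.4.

(b ∨ c) = max(0.7, 0.4) = 0.7
(b ∧ (b ∨ c)) = min(0.7, 0.7) = 0.7
(a ∨ b) = max(0.3, 0.7) = 0.7
not a: Gödel ¬ of 0.3 = 0 (operand ≠ 0)
((a ∨ b) → not a): 0.7 > 0, so result = 0
(b → ((a ∨ b) → not a)): 0.7 > 0, so result = 0
((b ∧ (b ∨ c)) ∧ (b → ((a ∨ b) → not a))) = min(0.7, 0) = 0
not ((b ∧ (b ∨ c)) ∧ (b → ((a ∨ b) → not a))): Gödel ¬ of 0 = 1 (operand is 0)
(a → b): 0.3 ≤ 0.7, so result = 1
not b: Gödel ¬ of 0.7 = 0 (operand ≠ 0)
not not b: Gödel ¬ of 0 = 1 (operand is 0)
not b: Gödel ¬ of 0.7 = 0 (operand ≠ 0)
(not not b → not b): 1 > 0, so result = 0
((not not b → not b) ∧ c) = min(0, 0.4) = 0
((a → b) → ((not not b → not b) ∧ c)): 1 > 0, so result = 0
(not ((b ∧ (b ∨ c)) ∧ (b → ((a ∨ b) → not a))) → ((a → b) → ((not not b → not b) ∧ c))): 1 > 0, so result = 0
(c → (not ((b ∧ (b ∨ c)) ∧ (b → ((a ∨ b) → not a))) → ((a → b) → ((not not b → not b) ∧ c)))): 0.4 > 0, so result = 0
(a ∧ a) = min(0.3, 0.3) = 0.3
((c → (not ((b ∧ (b ∨ c)) ∧ (b → ((a ∨ b) → not a))) → ((a → b) → ((not not b → not b) ∧ c)))) ∨ (a ∧ a)) = max(0, 0.3) = 0.3

0.30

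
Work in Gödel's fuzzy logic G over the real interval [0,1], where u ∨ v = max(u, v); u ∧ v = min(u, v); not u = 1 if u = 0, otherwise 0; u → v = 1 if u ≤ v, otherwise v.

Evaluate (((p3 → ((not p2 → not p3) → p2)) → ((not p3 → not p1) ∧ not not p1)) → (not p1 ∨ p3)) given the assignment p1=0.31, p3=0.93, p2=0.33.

0.93

not p2: Gödel ¬ of 0.33 = 0 (operand ≠ 0)
not p3: Gödel ¬ of 0.93 = 0 (operand ≠ 0)
(not p2 → not p3): 0 ≤ 0, so result = 1
((not p2 → not p3) → p2): 1 > 0.33, so result = 0.33
(p3 → ((not p2 → not p3) → p2)): 0.93 > 0.33, so result = 0.33
not p3: Gödel ¬ of 0.93 = 0 (operand ≠ 0)
not p1: Gödel ¬ of 0.31 = 0 (operand ≠ 0)
(not p3 → not p1): 0 ≤ 0, so result = 1
not p1: Gödel ¬ of 0.31 = 0 (operand ≠ 0)
not not p1: Gödel ¬ of 0 = 1 (operand is 0)
((not p3 → not p1) ∧ not not p1) = min(1, 1) = 1
((p3 → ((not p2 → not p3) → p2)) → ((not p3 → not p1) ∧ not not p1)): 0.33 ≤ 1, so result = 1
not p1: Gödel ¬ of 0.31 = 0 (operand ≠ 0)
(not p1 ∨ p3) = max(0, 0.93) = 0.93
(((p3 → ((not p2 → not p3) → p2)) → ((not p3 → not p1) ∧ not not p1)) → (not p1 ∨ p3)): 1 > 0.93, so result = 0.93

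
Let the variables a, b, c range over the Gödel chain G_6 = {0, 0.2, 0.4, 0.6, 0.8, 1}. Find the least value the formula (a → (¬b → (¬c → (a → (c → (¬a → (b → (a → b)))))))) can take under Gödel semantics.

1.00

Every assignment gives 1. For instance at a = 0, b = 0, c = 0:
  ¬b: Gödel ¬ of 0 = 1 (operand is 0)
  ¬c: Gödel ¬ of 0 = 1 (operand is 0)
  ¬a: Gödel ¬ of 0 = 1 (operand is 0)
  (a → b): 0 ≤ 0, so result = 1
  (b → (a → b)): 0 ≤ 1, so result = 1
  (¬a → (b → (a → b))): 1 ≤ 1, so result = 1
  (c → (¬a → (b → (a → b)))): 0 ≤ 1, so result = 1
  (a → (c → (¬a → (b → (a → b))))): 0 ≤ 1, so result = 1
  (¬c → (a → (c → (¬a → (b → (a → b)))))): 1 ≤ 1, so result = 1
  (¬b → (¬c → (a → (c → (¬a → (b → (a → b))))))): 1 ≤ 1, so result = 1
  (a → (¬b → (¬c → (a → (c → (¬a → (b → (a → b)))))))): 0 ≤ 1, so result = 1
All 216 assignments give value 1 — the formula is a G_6-tautology.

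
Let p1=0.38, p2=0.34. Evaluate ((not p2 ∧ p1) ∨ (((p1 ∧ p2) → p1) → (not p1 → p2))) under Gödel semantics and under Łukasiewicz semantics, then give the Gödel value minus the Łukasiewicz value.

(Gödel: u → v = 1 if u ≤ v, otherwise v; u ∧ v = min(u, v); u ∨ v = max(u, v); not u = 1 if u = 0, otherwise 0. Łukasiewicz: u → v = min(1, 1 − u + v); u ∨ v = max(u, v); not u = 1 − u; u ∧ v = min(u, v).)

0.28

Gödel evaluation:
  not p2: Gödel ¬ of 0.34 = 0 (operand ≠ 0)
  (not p2 ∧ p1) = min(0, 0.38) = 0
  (p1 ∧ p2) = min(0.38, 0.34) = 0.34
  ((p1 ∧ p2) → p1): 0.34 ≤ 0.38, so result = 1
  not p1: Gödel ¬ of 0.38 = 0 (operand ≠ 0)
  (not p1 → p2): 0 ≤ 0.34, so result = 1
  (((p1 ∧ p2) → p1) → (not p1 → p2)): 1 ≤ 1, so result = 1
  ((not p2 ∧ p1) ∨ (((p1 ∧ p2) → p1) → (not p1 → p2))) = max(0, 1) = 1
  Gödel value = 1
Łukasiewicz evaluation:
  not p2: Łukasiewicz ¬ gives 1 − 0.34 = 0.66
  (not p2 ∧ p1) = min(0.66, 0.38) = 0.38
  (p1 ∧ p2) = min(0.38, 0.34) = 0.34
  ((p1 ∧ p2) → p1): min(1, 1 − 0.34 + 0.38) = 1
  not p1: Łukasiewicz ¬ gives 1 − 0.38 = 0.62
  (not p1 → p2): min(1, 1 − 0.62 + 0.34) = 0.72
  (((p1 ∧ p2) → p1) → (not p1 → p2)): min(1, 1 − 1 + 0.72) = 0.72
  ((not p2 ∧ p1) ∨ (((p1 ∧ p2) → p1) → (not p1 → p2))) = max(0.38, 0.72) = 0.72
  Łukasiewicz value = 0.72
Difference: 1 − 0.72 = 0.28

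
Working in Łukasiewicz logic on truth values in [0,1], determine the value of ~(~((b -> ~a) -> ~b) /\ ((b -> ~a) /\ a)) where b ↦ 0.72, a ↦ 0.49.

0.51

~a: Łukasiewicz ¬ gives 1 − 0.49 = 0.51
(b -> ~a): min(1, 1 − 0.72 + 0.51) = 0.79
~b: Łukasiewicz ¬ gives 1 − 0.72 = 0.28
((b -> ~a) -> ~b): min(1, 1 − 0.79 + 0.28) = 0.49
~((b -> ~a) -> ~b): Łukasiewicz ¬ gives 1 − 0.49 = 0.51
~a: Łukasiewicz ¬ gives 1 − 0.49 = 0.51
(b -> ~a): min(1, 1 − 0.72 + 0.51) = 0.79
((b -> ~a) /\ a) = min(0.79, 0.49) = 0.49
(~((b -> ~a) -> ~b) /\ ((b -> ~a) /\ a)) = min(0.51, 0.49) = 0.49
~(~((b -> ~a) -> ~b) /\ ((b -> ~a) /\ a)): Łukasiewicz ¬ gives 1 − 0.49 = 0.51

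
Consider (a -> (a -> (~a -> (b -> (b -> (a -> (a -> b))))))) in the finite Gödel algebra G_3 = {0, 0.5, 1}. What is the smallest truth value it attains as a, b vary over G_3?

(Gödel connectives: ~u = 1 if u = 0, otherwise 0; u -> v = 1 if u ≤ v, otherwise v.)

Every assignment gives 1. For instance at a = 0, b = 0:
  ~a: Gödel ¬ of 0 = 1 (operand is 0)
  (a -> b): 0 ≤ 0, so result = 1
  (a -> (a -> b)): 0 ≤ 1, so result = 1
  (b -> (a -> (a -> b))): 0 ≤ 1, so result = 1
  (b -> (b -> (a -> (a -> b)))): 0 ≤ 1, so result = 1
  (~a -> (b -> (b -> (a -> (a -> b))))): 1 ≤ 1, so result = 1
  (a -> (~a -> (b -> (b -> (a -> (a -> b)))))): 0 ≤ 1, so result = 1
  (a -> (a -> (~a -> (b -> (b -> (a -> (a -> b))))))): 0 ≤ 1, so result = 1
All 9 assignments give value 1 — the formula is a G_3-tautology.

1.00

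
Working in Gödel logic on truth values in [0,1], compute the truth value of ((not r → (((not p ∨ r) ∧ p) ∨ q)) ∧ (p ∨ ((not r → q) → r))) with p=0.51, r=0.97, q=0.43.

0.97

not r: Gödel ¬ of 0.97 = 0 (operand ≠ 0)
not p: Gödel ¬ of 0.51 = 0 (operand ≠ 0)
(not p ∨ r) = max(0, 0.97) = 0.97
((not p ∨ r) ∧ p) = min(0.97, 0.51) = 0.51
(((not p ∨ r) ∧ p) ∨ q) = max(0.51, 0.43) = 0.51
(not r → (((not p ∨ r) ∧ p) ∨ q)): 0 ≤ 0.51, so result = 1
not r: Gödel ¬ of 0.97 = 0 (operand ≠ 0)
(not r → q): 0 ≤ 0.43, so result = 1
((not r → q) → r): 1 > 0.97, so result = 0.97
(p ∨ ((not r → q) → r)) = max(0.51, 0.97) = 0.97
((not r → (((not p ∨ r) ∧ p) ∨ q)) ∧ (p ∨ ((not r → q) → r))) = min(1, 0.97) = 0.97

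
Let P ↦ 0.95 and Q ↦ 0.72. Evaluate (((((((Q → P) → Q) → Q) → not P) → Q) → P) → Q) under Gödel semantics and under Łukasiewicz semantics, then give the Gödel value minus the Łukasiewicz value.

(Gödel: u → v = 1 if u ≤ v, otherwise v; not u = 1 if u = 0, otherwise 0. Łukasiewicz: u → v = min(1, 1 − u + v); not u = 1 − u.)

-0.05

Gödel evaluation:
  (Q → P): 0.72 ≤ 0.95, so result = 1
  ((Q → P) → Q): 1 > 0.72, so result = 0.72
  (((Q → P) → Q) → Q): 0.72 ≤ 0.72, so result = 1
  not P: Gödel ¬ of 0.95 = 0 (operand ≠ 0)
  ((((Q → P) → Q) → Q) → not P): 1 > 0, so result = 0
  (((((Q → P) → Q) → Q) → not P) → Q): 0 ≤ 0.72, so result = 1
  ((((((Q → P) → Q) → Q) → not P) → Q) → P): 1 > 0.95, so result = 0.95
  (((((((Q → P) → Q) → Q) → not P) → Q) → P) → Q): 0.95 > 0.72, so result = 0.72
  Gödel value = 0.72
Łukasiewicz evaluation:
  (Q → P): min(1, 1 − 0.72 + 0.95) = 1
  ((Q → P) → Q): min(1, 1 − 1 + 0.72) = 0.72
  (((Q → P) → Q) → Q): min(1, 1 − 0.72 + 0.72) = 1
  not P: Łukasiewicz ¬ gives 1 − 0.95 = 0.05
  ((((Q → P) → Q) → Q) → not P): min(1, 1 − 1 + 0.05) = 0.05
  (((((Q → P) → Q) → Q) → not P) → Q): min(1, 1 − 0.05 + 0.72) = 1
  ((((((Q → P) → Q) → Q) → not P) → Q) → P): min(1, 1 − 1 + 0.95) = 0.95
  (((((((Q → P) → Q) → Q) → not P) → Q) → P) → Q): min(1, 1 − 0.95 + 0.72) = 0.77
  Łukasiewicz value = 0.77
Difference: 0.72 − 0.77 = -0.05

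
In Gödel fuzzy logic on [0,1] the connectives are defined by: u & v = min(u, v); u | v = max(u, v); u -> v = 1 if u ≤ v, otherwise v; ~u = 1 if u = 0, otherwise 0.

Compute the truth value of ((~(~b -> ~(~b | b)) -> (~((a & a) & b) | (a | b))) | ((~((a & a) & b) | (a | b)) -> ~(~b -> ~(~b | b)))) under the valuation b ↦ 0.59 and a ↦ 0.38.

1.00

~b: Gödel ¬ of 0.59 = 0 (operand ≠ 0)
~b: Gödel ¬ of 0.59 = 0 (operand ≠ 0)
(~b | b) = max(0, 0.59) = 0.59
~(~b | b): Gödel ¬ of 0.59 = 0 (operand ≠ 0)
(~b -> ~(~b | b)): 0 ≤ 0, so result = 1
~(~b -> ~(~b | b)): Gödel ¬ of 1 = 0 (operand ≠ 0)
(a & a) = min(0.38, 0.38) = 0.38
((a & a) & b) = min(0.38, 0.59) = 0.38
~((a & a) & b): Gödel ¬ of 0.38 = 0 (operand ≠ 0)
(a | b) = max(0.38, 0.59) = 0.59
(~((a & a) & b) | (a | b)) = max(0, 0.59) = 0.59
(~(~b -> ~(~b | b)) -> (~((a & a) & b) | (a | b))): 0 ≤ 0.59, so result = 1
(a & a) = min(0.38, 0.38) = 0.38
((a & a) & b) = min(0.38, 0.59) = 0.38
~((a & a) & b): Gödel ¬ of 0.38 = 0 (operand ≠ 0)
(a | b) = max(0.38, 0.59) = 0.59
(~((a & a) & b) | (a | b)) = max(0, 0.59) = 0.59
~b: Gödel ¬ of 0.59 = 0 (operand ≠ 0)
~b: Gödel ¬ of 0.59 = 0 (operand ≠ 0)
(~b | b) = max(0, 0.59) = 0.59
~(~b | b): Gödel ¬ of 0.59 = 0 (operand ≠ 0)
(~b -> ~(~b | b)): 0 ≤ 0, so result = 1
~(~b -> ~(~b | b)): Gödel ¬ of 1 = 0 (operand ≠ 0)
((~((a & a) & b) | (a | b)) -> ~(~b -> ~(~b | b))): 0.59 > 0, so result = 0
((~(~b -> ~(~b | b)) -> (~((a & a) & b) | (a | b))) | ((~((a & a) & b) | (a | b)) -> ~(~b -> ~(~b | b)))) = max(1, 0) = 1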